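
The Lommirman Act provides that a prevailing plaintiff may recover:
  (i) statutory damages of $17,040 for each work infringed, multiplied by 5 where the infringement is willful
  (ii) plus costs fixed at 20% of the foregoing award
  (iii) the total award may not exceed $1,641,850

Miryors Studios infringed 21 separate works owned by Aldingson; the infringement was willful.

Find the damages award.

Statutory damages: 21 × $17,040 = $357,840
Multiplied by 5: 5 × $357,840 = $1,789,200
Costs: 20% of $1,789,200 = $357,840
Award plus costs: $1,789,200 + $357,840 = $2,147,040
Cap at $1,641,850: $2,147,040 exceeds the cap → $1,641,850

$1,641,850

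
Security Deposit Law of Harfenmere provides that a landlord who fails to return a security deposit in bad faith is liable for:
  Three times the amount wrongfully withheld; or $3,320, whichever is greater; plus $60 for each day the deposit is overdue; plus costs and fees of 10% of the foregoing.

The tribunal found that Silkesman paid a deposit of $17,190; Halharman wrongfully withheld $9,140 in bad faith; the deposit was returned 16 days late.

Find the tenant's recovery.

Trebled: 3 × $9,140 = $27,420
Minimum $3,320: $27,420 meets the minimum, no increase.
Late-return penalty: 16 × $60 = $960
Damages plus late penalty: $27,420 + $960 = $28,380
Costs and fees: 10% of $28,380 = $2,838
Total recovery: $28,380 + $2,838 = $31,218

Recovery: $31,218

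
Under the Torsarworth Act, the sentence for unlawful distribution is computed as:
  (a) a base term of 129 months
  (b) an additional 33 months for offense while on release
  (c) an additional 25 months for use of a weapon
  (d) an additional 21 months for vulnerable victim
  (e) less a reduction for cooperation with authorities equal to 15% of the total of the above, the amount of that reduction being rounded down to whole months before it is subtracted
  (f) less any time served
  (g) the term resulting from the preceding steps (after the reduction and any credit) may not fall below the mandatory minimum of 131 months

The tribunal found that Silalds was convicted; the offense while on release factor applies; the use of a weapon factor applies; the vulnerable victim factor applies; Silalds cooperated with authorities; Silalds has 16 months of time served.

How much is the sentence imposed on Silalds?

Offense while on release enhancement: +33 months
Use of a weapon enhancement: +25 months
Vulnerable victim enhancement: +21 months
Adjusted term: 129 months + 33 months + 25 months + 21 months = 208 months
Cooperation with authorities reduction: 15% of 208 months = 31 months (rounded down)
After reduction: 208 − 31 = 177 months
Less time served: 177 months − 16 months = 161 months
Minimum 131 months: 161 months meets the minimum, no increase.

161 months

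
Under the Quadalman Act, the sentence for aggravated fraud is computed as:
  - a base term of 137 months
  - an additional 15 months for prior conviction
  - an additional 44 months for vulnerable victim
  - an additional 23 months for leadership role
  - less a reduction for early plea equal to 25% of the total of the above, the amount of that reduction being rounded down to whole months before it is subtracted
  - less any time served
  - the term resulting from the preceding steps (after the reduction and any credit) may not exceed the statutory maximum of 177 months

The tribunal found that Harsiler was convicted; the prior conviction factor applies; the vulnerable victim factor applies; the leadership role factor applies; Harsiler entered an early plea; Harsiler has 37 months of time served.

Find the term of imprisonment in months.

Prior conviction enhancement: +15 months
Vulnerable victim enhancement: +44 months
Leadership role enhancement: +23 months
Adjusted term: 137 months + 15 months + 44 months + 23 months = 219 months
Early plea reduction: 25% of 219 months = 54 months (rounded down)
After reduction: 219 − 54 = 165 months
Less time served: 165 months − 37 months = 128 months
Cap at 177 months: 128 months is within the cap, no reduction.

Sentence: 128 months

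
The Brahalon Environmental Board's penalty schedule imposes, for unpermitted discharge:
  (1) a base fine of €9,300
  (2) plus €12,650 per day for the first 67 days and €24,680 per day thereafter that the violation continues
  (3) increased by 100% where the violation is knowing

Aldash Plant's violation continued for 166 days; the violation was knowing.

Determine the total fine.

First 67 days: 67 × €12,650 = €847,550
Remaining days: (166 − 67) × €24,680 = €2,443,320
Per-day component: €847,550 + €2,443,320 = €3,290,870
Base plus per-day: €9,300 + €3,290,870 = €3,300,170
Enhancement: 100% of €3,300,170 = €3,300,170
Enhanced fine: €3,300,170 + €3,300,170 = €6,600,340

€6,600,340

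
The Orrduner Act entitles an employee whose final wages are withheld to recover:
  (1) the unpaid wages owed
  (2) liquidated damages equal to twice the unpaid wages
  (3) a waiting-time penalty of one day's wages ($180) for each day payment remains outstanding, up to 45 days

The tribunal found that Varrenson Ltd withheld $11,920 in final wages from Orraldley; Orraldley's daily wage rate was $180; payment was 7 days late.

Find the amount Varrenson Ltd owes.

Doubled: 2 × $11,920 = $23,840
Penalty days: min(7, 45) = 7
Waiting-time penalty: 7 × $180 = $1,260
Total award: $11,920 + $23,840 + $1,260 = $37,020

$37,020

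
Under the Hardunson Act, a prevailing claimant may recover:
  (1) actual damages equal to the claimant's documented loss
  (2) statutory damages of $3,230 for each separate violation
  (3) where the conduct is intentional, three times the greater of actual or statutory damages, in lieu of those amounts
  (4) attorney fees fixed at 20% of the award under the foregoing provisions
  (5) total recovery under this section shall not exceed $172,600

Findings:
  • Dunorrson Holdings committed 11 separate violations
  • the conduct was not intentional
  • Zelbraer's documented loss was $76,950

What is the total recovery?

Statutory damages: 11 × $3,230 = $35,530
Conduct not intentional: the in-lieu enhancement does not apply.
Actual plus statutory damages: $76,950 + $35,530 = $112,480
Attorney fees: 20% of $112,480 = $22,496
Total before cap: $112,480 + $22,496 = $134,976
Cap at $172,600: $134,976 is within the cap, no reduction.

Total recovery: $134,976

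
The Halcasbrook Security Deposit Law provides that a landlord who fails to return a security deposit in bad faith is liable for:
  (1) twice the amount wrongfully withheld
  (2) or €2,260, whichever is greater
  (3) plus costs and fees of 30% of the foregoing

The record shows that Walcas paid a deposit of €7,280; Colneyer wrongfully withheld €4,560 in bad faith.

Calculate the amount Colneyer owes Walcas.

€11,856

Doubled: 2 × €4,560 = €9,120
Minimum €2,260: €9,120 meets the minimum, no increase.
Costs and fees: 30% of €9,120 = €2,736
Total recovery: €9,120 + €2,736 = €11,856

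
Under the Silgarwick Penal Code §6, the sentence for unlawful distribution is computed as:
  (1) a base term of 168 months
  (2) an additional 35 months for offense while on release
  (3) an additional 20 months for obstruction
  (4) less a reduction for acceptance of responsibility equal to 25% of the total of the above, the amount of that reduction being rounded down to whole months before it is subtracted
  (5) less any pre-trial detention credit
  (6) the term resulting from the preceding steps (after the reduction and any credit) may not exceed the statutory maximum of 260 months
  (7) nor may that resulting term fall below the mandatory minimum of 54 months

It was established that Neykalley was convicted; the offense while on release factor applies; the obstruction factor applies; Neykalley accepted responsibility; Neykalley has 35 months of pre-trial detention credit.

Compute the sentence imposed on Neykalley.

133 months

Offense while on release enhancement: +35 months
Obstruction enhancement: +20 months
Adjusted term: 168 months + 35 months + 20 months = 223 months
Acceptance of responsibility reduction: 25% of 223 months = 55 months (rounded down)
After reduction: 223 − 55 = 168 months
Less pre-trial detention credit: 168 months − 35 months = 133 months
Cap at 260 months: 133 months is within the cap, no reduction.
Minimum 54 months: 133 months meets the minimum, no increase.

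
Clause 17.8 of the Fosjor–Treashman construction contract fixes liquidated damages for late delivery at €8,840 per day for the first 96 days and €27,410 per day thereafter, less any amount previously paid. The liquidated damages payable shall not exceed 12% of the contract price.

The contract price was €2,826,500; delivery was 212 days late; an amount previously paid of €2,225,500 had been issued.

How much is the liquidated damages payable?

€339,180

First 96 days: 96 × €8,840 = €848,640
Remaining days: (212 − 96) × €27,410 = €3,179,560
Accrued per-day damages: €848,640 + €3,179,560 = €4,028,200
Less amount previously paid: €4,028,200 − €2,225,500 = €1,802,700
Cap: 12% of €2,826,500 = €339,180
Cap at €339,180: €1,802,700 exceeds the cap → €339,180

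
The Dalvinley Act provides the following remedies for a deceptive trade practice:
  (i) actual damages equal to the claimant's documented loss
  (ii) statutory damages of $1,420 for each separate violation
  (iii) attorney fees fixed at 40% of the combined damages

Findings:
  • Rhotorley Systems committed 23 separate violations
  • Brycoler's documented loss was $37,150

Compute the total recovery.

Statutory damages: 23 × $1,420 = $32,660
Combined damages: $37,150 + $32,660 = $69,810
Attorney fees: 40% of $69,810 = $27,924
Total recovery: $69,810 + $27,924 = $97,734

$97,734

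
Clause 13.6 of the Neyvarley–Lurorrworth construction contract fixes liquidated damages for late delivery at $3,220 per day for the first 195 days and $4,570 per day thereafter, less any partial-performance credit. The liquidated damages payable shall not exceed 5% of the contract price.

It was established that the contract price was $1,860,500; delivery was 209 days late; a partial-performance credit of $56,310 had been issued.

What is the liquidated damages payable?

First 195 days: 195 × $3,220 = $627,900
Remaining days: (209 − 195) × $4,570 = $63,980
Accrued per-day damages: $627,900 + $63,980 = $691,880
Less partial-performance credit: $691,880 − $56,310 = $635,570
Cap: 5% of $1,860,500 = $93,025
Cap at $93,025: $635,570 exceeds the cap → $93,025

$93,025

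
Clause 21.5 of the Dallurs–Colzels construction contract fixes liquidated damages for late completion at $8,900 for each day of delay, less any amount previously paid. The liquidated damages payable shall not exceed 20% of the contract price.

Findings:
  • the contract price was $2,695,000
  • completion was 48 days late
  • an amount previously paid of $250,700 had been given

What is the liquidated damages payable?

$176,500

Per-day damages: 48 × $8,900 = $427,200
Less amount previously paid: $427,200 − $250,700 = $176,500
Cap: 20% of $2,695,000 = $539,000
Cap at $539,000: $176,500 is within the cap, no reduction.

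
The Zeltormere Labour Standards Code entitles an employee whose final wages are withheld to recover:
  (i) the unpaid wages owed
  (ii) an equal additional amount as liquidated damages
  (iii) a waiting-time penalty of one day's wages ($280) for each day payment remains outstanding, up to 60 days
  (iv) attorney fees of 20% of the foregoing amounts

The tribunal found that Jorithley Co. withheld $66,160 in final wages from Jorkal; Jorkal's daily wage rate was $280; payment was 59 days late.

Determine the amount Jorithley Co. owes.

$178,608

Liquidated damages (equal amount): $66,160
Penalty days: min(59, 60) = 59
Waiting-time penalty: 59 × $280 = $16,520
Subtotal: $66,160 + $66,160 + $16,520 = $148,840
Attorney fees: 20% of $148,840 = $29,768
Total award: $148,840 + $29,768 = $178,608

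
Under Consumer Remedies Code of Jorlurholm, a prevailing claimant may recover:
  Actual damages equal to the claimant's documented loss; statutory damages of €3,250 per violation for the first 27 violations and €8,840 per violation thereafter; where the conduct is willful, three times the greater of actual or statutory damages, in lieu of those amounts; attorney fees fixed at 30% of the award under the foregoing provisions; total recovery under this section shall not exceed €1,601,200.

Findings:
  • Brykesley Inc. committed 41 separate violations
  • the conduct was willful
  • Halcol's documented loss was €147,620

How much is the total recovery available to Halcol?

First 27 violations: 27 × €3,250 = €87,750
Remaining violations: (41 − 27) × €8,840 = €123,760
Statutory damages: €87,750 + €123,760 = €211,510
Greater of actual damages (€147,620) or statutory damages (€211,510): €211,510
Trebled: 3 × €211,510 = €634,530
Attorney fees: 30% of €634,530 = €190,359
Total before cap: €634,530 + €190,359 = €824,889
Cap at €1,601,200: €824,889 is within the cap, no reduction.

Total recovery: €824,889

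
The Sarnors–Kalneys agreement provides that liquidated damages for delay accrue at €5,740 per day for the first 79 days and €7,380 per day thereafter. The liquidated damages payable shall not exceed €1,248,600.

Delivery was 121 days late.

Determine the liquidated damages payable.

€763,420

First 79 days: 79 × €5,740 = €453,460
Remaining days: (121 − 79) × €7,380 = €309,960
Accrued per-day damages: €453,460 + €309,960 = €763,420
Cap at €1,248,600: €763,420 is within the cap, no reduction.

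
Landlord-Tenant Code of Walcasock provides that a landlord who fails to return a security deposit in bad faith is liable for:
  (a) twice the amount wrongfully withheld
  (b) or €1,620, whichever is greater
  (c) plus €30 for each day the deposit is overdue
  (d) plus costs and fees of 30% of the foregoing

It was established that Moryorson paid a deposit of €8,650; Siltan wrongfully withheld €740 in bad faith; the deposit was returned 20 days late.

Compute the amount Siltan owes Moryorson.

Doubled: 2 × €740 = €1,480
Minimum €1,620: €1,480 is below the minimum → €1,620
Late-return penalty: 20 × €30 = €600
Damages plus late penalty: €1,620 + €600 = €2,220
Costs and fees: 30% of €2,220 = €666
Total recovery: €2,220 + €666 = €2,886

€2,886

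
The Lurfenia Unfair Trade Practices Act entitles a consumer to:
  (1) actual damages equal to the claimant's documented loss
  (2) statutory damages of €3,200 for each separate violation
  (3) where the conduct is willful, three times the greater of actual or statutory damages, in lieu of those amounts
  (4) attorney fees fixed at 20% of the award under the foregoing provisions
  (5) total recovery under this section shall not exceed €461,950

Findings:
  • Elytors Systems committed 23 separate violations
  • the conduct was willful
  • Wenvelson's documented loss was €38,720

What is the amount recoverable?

Statutory damages: 23 × €3,200 = €73,600
Greater of actual damages (€38,720) or statutory damages (€73,600): €73,600
Trebled: 3 × €73,600 = €220,800
Attorney fees: 20% of €220,800 = €44,160
Total before cap: €220,800 + €44,160 = €264,960
Cap at €461,950: €264,960 is within the cap, no reduction.

€264,960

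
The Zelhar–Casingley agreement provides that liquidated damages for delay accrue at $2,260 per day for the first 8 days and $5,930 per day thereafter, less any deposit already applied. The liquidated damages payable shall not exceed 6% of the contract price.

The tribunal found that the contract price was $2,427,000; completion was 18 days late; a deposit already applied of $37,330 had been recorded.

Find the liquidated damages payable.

First 8 days: 8 × $2,260 = $18,080
Remaining days: (18 − 8) × $5,930 = $59,300
Accrued per-day damages: $18,080 + $59,300 = $77,380
Less deposit already applied: $77,380 − $37,330 = $40,050
Cap: 6% of $2,427,000 = $145,620
Cap at $145,620: $40,050 is within the cap, no reduction.

$40,050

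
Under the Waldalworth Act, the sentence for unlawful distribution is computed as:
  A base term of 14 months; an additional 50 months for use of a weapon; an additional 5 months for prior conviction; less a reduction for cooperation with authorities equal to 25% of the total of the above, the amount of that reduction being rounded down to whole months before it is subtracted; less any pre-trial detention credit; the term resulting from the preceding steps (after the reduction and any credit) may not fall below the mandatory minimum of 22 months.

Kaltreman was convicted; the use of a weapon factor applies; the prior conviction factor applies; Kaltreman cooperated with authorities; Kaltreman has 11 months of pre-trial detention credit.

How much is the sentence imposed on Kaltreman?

Use of a weapon enhancement: +50 months
Prior conviction enhancement: +5 months
Adjusted term: 14 months + 50 months + 5 months = 69 months
Cooperation with authorities reduction: 25% of 69 months = 17 months (rounded down)
After reduction: 69 − 17 = 52 months
Less pre-trial detention credit: 52 months − 11 months = 41 months
Minimum 22 months: 41 months meets the minimum, no increase.

41 months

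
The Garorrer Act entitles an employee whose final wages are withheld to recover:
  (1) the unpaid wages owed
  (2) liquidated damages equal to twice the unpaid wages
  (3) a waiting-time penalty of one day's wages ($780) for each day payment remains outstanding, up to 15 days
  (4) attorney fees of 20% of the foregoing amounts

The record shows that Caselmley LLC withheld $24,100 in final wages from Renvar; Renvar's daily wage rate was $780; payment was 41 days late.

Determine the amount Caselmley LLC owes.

$100,800

Doubled: 2 × $24,100 = $48,200
Penalty days: min(41, 15) = 15
Waiting-time penalty: 15 × $780 = $11,700
Subtotal: $24,100 + $48,200 + $11,700 = $84,000
Attorney fees: 20% of $84,000 = $16,800
Total award: $84,000 + $16,800 = $100,800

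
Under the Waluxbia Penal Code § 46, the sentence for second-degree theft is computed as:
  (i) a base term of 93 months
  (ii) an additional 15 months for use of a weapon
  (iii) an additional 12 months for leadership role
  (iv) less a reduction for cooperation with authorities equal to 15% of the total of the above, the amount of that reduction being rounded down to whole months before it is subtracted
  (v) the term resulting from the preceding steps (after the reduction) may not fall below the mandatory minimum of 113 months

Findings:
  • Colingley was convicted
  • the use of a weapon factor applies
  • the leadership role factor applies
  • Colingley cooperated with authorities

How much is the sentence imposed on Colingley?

113 months

Use of a weapon enhancement: +15 months
Leadership role enhancement: +12 months
Adjusted term: 93 months + 15 months + 12 months = 120 months
Cooperation with authorities reduction: 15% of 120 months = 18 months (rounded down)
After reduction: 120 − 18 = 102 months
Minimum 113 months: 102 months is below the minimum → 113 months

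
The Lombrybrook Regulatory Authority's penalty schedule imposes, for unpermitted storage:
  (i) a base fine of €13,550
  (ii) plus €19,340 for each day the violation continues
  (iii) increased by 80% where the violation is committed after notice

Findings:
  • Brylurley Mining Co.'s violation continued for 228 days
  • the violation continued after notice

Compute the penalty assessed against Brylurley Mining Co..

Per-day component: 228 × €19,340 = €4,409,520
Base plus per-day: €13,550 + €4,409,520 = €4,423,070
Enhancement: 80% of €4,423,070 = €3,538,456
Enhanced fine: €4,423,070 + €3,538,456 = €7,961,526

€7,961,526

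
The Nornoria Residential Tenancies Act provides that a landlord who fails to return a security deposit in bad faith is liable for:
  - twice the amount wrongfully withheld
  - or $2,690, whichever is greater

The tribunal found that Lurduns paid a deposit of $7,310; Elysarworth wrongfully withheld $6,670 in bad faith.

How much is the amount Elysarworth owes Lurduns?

Doubled: 2 × $6,670 = $13,340
Minimum $2,690: $13,340 meets the minimum, no increase.

$13,340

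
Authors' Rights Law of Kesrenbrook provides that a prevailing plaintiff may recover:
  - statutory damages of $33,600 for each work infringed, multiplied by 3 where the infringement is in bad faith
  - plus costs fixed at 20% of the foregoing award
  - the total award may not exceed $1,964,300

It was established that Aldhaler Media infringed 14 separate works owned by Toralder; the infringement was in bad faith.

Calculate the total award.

Statutory damages: 14 × $33,600 = $470,400
Trebled: 3 × $470,400 = $1,411,200
Costs: 20% of $1,411,200 = $282,240
Award plus costs: $1,411,200 + $282,240 = $1,693,440
Cap at $1,964,300: $1,693,440 is within the cap, no reduction.

$1,693,440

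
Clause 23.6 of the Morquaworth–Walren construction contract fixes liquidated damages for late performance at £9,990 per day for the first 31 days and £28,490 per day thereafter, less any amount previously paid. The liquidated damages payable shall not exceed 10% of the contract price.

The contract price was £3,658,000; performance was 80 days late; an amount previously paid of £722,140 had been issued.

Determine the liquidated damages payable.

First 31 days: 31 × £9,990 = £309,690
Remaining days: (80 − 31) × £28,490 = £1,396,010
Accrued per-day damages: £309,690 + £1,396,010 = £1,705,700
Less amount previously paid: £1,705,700 − £722,140 = £983,560
Cap: 10% of £3,658,000 = £365,800
Cap at £365,800: £983,560 exceeds the cap → £365,800

£365,800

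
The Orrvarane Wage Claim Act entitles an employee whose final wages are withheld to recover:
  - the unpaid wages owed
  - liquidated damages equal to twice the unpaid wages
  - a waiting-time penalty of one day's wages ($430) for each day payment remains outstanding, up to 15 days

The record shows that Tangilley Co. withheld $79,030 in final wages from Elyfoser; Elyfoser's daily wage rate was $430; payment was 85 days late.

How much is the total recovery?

Doubled: 2 × $79,030 = $158,060
Penalty days: min(85, 15) = 15
Waiting-time penalty: 15 × $430 = $6,450
Total award: $79,030 + $158,060 + $6,450 = $243,540

$243,540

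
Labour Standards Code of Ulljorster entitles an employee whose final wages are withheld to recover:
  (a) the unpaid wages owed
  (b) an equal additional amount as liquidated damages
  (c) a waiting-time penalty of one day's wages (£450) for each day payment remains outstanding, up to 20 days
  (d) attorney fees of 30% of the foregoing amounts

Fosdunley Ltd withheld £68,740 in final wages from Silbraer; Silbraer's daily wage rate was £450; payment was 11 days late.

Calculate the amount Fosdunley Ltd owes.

£185,159

Liquidated damages (equal amount): £68,740
Penalty days: min(11, 20) = 11
Waiting-time penalty: 11 × £450 = £4,950
Subtotal: £68,740 + £68,740 + £4,950 = £142,430
Attorney fees: 30% of £142,430 = £42,729
Total award: £142,430 + £42,729 = £185,159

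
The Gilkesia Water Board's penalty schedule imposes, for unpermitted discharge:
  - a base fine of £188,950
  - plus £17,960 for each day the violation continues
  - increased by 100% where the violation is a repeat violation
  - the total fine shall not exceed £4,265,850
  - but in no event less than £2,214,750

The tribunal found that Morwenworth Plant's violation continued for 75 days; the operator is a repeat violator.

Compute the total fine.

£3,071,900

Per-day component: 75 × £17,960 = £1,347,000
Base plus per-day: £188,950 + £1,347,000 = £1,535,950
Enhancement: 100% of £1,535,950 = £1,535,950
Enhanced fine: £1,535,950 + £1,535,950 = £3,071,900
Cap at £4,265,850: £3,071,900 is within the cap, no reduction.
Minimum £2,214,750: £3,071,900 meets the minimum, no increase.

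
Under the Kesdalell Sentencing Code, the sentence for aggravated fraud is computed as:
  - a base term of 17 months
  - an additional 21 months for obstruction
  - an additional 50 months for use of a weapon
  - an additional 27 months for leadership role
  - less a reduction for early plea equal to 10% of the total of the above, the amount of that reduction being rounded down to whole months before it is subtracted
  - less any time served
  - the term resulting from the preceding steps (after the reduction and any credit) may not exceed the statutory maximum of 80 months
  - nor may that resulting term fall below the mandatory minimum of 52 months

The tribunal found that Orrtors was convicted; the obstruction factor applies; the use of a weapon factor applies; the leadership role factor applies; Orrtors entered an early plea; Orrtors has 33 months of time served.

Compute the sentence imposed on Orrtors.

Sentence: 71 months

Obstruction enhancement: +21 months
Use of a weapon enhancement: +50 months
Leadership role enhancement: +27 months
Adjusted term: 17 months + 21 months + 50 months + 27 months = 115 months
Early plea reduction: 10% of 115 months = 11 months (rounded down)
After reduction: 115 − 11 = 104 months
Less time served: 104 months − 33 months = 71 months
Cap at 80 months: 71 months is within the cap, no reduction.
Minimum 52 months: 71 months meets the minimum, no increase.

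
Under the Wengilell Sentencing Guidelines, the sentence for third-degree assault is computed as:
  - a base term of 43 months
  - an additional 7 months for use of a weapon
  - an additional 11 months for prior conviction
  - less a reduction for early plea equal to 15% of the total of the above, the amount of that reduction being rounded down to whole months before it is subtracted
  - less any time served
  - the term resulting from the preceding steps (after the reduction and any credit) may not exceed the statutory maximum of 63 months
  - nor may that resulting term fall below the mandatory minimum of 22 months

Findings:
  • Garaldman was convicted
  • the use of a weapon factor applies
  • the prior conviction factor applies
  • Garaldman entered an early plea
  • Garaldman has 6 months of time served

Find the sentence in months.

Use of a weapon enhancement: +7 months
Prior conviction enhancement: +11 months
Adjusted term: 43 months + 7 months + 11 months = 61 months
Early plea reduction: 15% of 61 months = 9 months (rounded down)
After reduction: 61 − 9 = 52 months
Less time served: 52 months − 6 months = 46 months
Cap at 63 months: 46 months is within the cap, no reduction.
Minimum 22 months: 46 months meets the minimum, no increase.

46 months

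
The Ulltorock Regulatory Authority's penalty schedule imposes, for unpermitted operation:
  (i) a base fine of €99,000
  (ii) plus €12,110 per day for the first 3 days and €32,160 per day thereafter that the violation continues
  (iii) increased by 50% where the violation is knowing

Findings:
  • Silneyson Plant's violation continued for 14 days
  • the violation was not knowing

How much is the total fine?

€489,090

First 3 days: 3 × €12,110 = €36,330
Remaining days: (14 − 3) × €32,160 = €353,760
Per-day component: €36,330 + €353,760 = €390,090
Base plus per-day: €99,000 + €390,090 = €489,090
The violation was not knowing: no 50% increase.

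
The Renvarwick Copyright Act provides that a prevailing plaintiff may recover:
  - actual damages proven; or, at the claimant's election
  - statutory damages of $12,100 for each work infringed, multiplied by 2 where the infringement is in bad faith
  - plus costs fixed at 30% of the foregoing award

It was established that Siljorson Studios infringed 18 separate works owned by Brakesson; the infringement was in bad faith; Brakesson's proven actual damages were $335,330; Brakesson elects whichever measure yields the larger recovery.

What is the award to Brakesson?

Statutory damages: 18 × $12,100 = $217,800
Doubled: 2 × $217,800 = $435,600
Greater of actual damages ($335,330) or enhanced statutory damages ($435,600): $435,600
Costs: 30% of $435,600 = $130,680
Award plus costs: $435,600 + $130,680 = $566,280

$566,280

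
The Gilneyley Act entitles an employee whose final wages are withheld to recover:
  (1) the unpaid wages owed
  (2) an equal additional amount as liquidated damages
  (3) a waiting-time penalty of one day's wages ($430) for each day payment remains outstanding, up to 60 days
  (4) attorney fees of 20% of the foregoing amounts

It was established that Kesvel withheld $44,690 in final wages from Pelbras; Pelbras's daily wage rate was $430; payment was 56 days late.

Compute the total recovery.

Liquidated damages (equal amount): $44,690
Penalty days: min(56, 60) = 56
Waiting-time penalty: 56 × $430 = $24,080
Subtotal: $44,690 + $44,690 + $24,080 = $113,460
Attorney fees: 20% of $113,460 = $22,692
Total award: $113,460 + $22,692 = $136,152

$136,152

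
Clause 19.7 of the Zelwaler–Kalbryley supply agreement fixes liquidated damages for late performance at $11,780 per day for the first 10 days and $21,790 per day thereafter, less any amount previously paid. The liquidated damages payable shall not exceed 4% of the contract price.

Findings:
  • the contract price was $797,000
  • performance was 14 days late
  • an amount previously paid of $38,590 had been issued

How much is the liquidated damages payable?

$31,880

First 10 days: 10 × $11,780 = $117,800
Remaining days: (14 − 10) × $21,790 = $87,160
Accrued per-day damages: $117,800 + $87,160 = $204,960
Less amount previously paid: $204,960 − $38,590 = $166,370
Cap: 4% of $797,000 = $31,880
Cap at $31,880: $166,370 exceeds the cap → $31,880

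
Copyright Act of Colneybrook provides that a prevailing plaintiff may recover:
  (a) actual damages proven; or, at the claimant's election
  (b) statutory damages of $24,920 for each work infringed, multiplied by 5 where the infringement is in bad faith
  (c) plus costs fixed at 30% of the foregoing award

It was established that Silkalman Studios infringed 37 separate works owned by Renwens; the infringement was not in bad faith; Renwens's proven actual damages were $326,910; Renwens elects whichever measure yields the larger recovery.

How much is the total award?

$1,198,652

Statutory damages: 37 × $24,920 = $922,040
Infringement not in bad faith: no ×5 enhancement.
Greater of actual damages ($326,910) or statutory damages ($922,040): $922,040
Costs: 30% of $922,040 = $276,612
Award plus costs: $922,040 + $276,612 = $1,198,652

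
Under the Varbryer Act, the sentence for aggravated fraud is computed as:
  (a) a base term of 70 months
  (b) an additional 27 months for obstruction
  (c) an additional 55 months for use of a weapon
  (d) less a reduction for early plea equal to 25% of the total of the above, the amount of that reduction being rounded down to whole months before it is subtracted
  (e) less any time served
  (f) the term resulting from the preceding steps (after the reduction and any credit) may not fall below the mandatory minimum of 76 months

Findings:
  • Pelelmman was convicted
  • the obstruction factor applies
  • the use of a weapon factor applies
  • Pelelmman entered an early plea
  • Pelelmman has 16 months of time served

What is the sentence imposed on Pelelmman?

98 months

Obstruction enhancement: +27 months
Use of a weapon enhancement: +55 months
Adjusted term: 70 months + 27 months + 55 months = 152 months
Early plea reduction: 25% of 152 months = 38 months (rounded down)
After reduction: 152 − 38 = 114 months
Less time served: 114 months − 16 months = 98 months
Minimum 76 months: 98 months meets the minimum, no increase.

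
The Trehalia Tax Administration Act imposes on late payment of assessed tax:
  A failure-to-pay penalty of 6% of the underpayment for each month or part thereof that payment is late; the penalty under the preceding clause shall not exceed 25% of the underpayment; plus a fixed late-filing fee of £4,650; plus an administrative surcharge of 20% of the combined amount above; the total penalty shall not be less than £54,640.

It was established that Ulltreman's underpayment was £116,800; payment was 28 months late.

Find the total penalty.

Accrued rate: 6% × 28 = 168%, capped at 25% → 25%
Failure-to-pay penalty: 25% of £116,800 = £29,200
Penalty before surcharge: £29,200 + £4,650 = £33,850
Administrative surcharge: 20% of £33,850 = £6,770
Total penalty: £33,850 + £6,770 = £40,620
Minimum £54,640: £40,620 is below the minimum → £54,640

£54,640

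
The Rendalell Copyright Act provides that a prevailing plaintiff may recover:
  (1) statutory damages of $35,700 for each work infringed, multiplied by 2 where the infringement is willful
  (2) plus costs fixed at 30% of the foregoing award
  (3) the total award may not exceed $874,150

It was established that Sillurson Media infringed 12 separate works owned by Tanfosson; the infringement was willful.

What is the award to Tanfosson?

Statutory damages: 12 × $35,700 = $428,400
Doubled: 2 × $428,400 = $856,800
Costs: 30% of $856,800 = $257,040
Award plus costs: $856,800 + $257,040 = $1,113,840
Cap at $874,150: $1,113,840 exceeds the cap → $874,150

$874,150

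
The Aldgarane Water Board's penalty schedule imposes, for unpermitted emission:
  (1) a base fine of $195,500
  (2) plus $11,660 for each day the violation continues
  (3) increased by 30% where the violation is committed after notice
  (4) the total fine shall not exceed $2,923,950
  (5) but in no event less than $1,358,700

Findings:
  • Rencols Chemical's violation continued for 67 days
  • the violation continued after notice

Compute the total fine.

Civil penalty: $1,358,700

Per-day component: 67 × $11,660 = $781,220
Base plus per-day: $195,500 + $781,220 = $976,720
Enhancement: 30% of $976,720 = $293,016
Enhanced fine: $976,720 + $293,016 = $1,269,736
Cap at $2,923,950: $1,269,736 is within the cap, no reduction.
Minimum $1,358,700: $1,269,736 is below the minimum → $1,358,700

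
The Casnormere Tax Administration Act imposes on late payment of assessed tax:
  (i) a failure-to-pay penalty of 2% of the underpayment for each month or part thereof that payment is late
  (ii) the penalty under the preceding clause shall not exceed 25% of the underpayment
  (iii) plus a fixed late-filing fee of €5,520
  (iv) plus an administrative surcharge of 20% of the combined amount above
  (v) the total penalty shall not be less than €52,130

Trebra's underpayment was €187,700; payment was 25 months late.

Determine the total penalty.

€62,934

Accrued rate: 2% × 25 = 50%, capped at 25% → 25%
Failure-to-pay penalty: 25% of €187,700 = €46,925
Penalty before surcharge: €46,925 + €5,520 = €52,445
Administrative surcharge: 20% of €52,445 = €10,489
Total penalty: €52,445 + €10,489 = €62,934
Minimum €52,130: €62,934 meets the minimum, no increase.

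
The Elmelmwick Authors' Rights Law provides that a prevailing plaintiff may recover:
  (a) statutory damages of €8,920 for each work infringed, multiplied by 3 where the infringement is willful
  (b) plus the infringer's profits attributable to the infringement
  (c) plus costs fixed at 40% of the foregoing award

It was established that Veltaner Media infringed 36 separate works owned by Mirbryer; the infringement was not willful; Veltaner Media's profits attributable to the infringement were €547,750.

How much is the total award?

Statutory damages: 36 × €8,920 = €321,120
Infringement not willful: no ×3 enhancement.
Combined award: €321,120 + €547,750 = €868,870
Costs: 40% of €868,870 = €347,548
Award plus costs: €868,870 + €347,548 = €1,216,418

Award: €1,216,418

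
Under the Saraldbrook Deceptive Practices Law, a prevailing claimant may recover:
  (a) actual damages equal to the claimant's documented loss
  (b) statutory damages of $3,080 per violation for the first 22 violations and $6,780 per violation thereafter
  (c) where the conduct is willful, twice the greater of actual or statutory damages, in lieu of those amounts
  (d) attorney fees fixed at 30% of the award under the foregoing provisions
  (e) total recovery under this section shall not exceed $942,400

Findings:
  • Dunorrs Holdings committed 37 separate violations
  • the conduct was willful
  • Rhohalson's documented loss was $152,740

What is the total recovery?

Total recovery: $440,596

First 22 violations: 22 × $3,080 = $67,760
Remaining violations: (37 − 22) × $6,780 = $101,700
Statutory damages: $67,760 + $101,700 = $169,460
Greater of actual damages ($152,740) or statutory damages ($169,460): $169,460
Doubled: 2 × $169,460 = $338,920
Attorney fees: 30% of $338,920 = $101,676
Total before cap: $338,920 + $101,676 = $440,596
Cap at $942,400: $440,596 is within the cap, no reduction.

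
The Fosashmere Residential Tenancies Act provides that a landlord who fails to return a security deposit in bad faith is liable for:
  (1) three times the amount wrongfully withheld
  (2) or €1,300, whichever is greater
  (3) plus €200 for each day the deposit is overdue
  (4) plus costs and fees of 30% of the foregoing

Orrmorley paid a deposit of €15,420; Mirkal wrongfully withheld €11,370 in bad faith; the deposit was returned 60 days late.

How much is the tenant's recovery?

€59,943

Trebled: 3 × €11,370 = €34,110
Minimum €1,300: €34,110 meets the minimum, no increase.
Late-return penalty: 60 × €200 = €12,000
Damages plus late penalty: €34,110 + €12,000 = €46,110
Costs and fees: 30% of €46,110 = €13,833
Total recovery: €46,110 + €13,833 = €59,943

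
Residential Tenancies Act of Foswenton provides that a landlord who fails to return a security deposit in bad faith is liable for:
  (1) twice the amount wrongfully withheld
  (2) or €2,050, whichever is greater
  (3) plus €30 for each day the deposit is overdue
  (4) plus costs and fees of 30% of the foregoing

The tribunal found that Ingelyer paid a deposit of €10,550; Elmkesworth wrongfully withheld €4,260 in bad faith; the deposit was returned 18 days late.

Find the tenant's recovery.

Doubled: 2 × €4,260 = €8,520
Minimum €2,050: €8,520 meets the minimum, no increase.
Late-return penalty: 18 × €30 = €540
Damages plus late penalty: €8,520 + €540 = €9,060
Costs and fees: 30% of €9,060 = €2,718
Total recovery: €9,060 + €2,718 = €11,778

Recovery: €11,778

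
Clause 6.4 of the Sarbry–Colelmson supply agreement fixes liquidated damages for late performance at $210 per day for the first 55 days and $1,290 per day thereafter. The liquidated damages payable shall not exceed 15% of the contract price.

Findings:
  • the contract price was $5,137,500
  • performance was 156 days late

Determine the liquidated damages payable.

First 55 days: 55 × $210 = $11,550
Remaining days: (156 − 55) × $1,290 = $130,290
Accrued per-day damages: $11,550 + $130,290 = $141,840
Cap: 15% of $5,137,500 = $770,625
Cap at $770,625: $141,840 is within the cap, no reduction.

$141,840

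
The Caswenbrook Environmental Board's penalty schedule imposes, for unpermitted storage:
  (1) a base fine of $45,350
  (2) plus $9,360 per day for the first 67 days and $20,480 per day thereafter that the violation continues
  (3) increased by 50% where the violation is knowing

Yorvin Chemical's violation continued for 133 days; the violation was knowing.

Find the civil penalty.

First 67 days: 67 × $9,360 = $627,120
Remaining days: (133 − 67) × $20,480 = $1,351,680
Per-day component: $627,120 + $1,351,680 = $1,978,800
Base plus per-day: $45,350 + $1,978,800 = $2,024,150
Enhancement: 50% of $2,024,150 = $1,012,075
Enhanced fine: $2,024,150 + $1,012,075 = $3,036,225

Civil penalty: $3,036,225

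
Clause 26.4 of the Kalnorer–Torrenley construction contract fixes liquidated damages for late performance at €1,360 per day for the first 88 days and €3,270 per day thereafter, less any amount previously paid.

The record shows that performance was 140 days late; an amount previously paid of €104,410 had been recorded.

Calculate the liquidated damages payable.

First 88 days: 88 × €1,360 = €119,680
Remaining days: (140 − 88) × €3,270 = €170,040
Accrued per-day damages: €119,680 + €170,040 = €289,720
Less amount previously paid: €289,720 − €104,410 = €185,310

€185,310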